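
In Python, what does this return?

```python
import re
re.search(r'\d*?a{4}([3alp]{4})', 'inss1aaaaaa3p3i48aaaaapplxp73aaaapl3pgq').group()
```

'1aaaaaa3p'

The match spans [4:13] → '1aaaaaa3p'.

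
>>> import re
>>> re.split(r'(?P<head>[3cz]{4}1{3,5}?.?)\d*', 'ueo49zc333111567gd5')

['ueo49z', 'c3331115', 'gd5']

The pattern matches exactly 4 of one of [3cz], then 3 to 5 of the literal '1' (lazy), then optionally any character (captured as 'head'); then zero or more of a digit.
Matches to split on: at [6:16] → 'c333111567'.
The group in the pattern means `split` returns the separators' captures alongside the pieces.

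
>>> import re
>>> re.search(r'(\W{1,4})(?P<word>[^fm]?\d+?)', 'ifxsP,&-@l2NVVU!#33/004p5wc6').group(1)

This matches 1 to 4 of a non-word character (captured); then optionally any character except [fm], then one or more of a digit (lazy) (captured as 'word').
`re.search` scans for the first position where the pattern succeeds.
The match spans [5:11] → ',&-@l2'.
Captured: group 1 = ',&-@', group 2 = 'l2'.

',&-@'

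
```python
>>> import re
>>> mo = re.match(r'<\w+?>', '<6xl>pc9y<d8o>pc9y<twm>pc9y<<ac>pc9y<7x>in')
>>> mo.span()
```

With `match`, the pattern is implicitly anchored at the beginning.
The match spans [0:5] → '<6xl>'.

(0, 5)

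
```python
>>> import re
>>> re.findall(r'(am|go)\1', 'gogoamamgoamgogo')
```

A backreference is literal: `\1` must see the identical characters the first group matched.
One capturing group, so `findall` returns just the captured substring from each match — 3 in all.

['go', 'am', 'go']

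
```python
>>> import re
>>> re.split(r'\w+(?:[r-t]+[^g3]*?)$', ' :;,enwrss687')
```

The string is cut at each match, leaving 2 pieces.

[' :;,', '']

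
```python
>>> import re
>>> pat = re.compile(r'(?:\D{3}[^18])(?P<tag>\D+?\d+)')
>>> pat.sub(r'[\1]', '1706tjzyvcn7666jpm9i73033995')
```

'1706[vcn7666][i73033995]'

The pattern matches exactly 3 of a non-digit, then any character except [18] (non-capturing group); then one or more of a non-digit (lazy), then one or more of a digit (captured as 'tag').
Each match is replaced using the text its own group 1 captured.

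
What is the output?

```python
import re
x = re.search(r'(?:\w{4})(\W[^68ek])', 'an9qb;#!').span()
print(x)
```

(1, 7)

The pattern matches exactly 4 of a word character (non-capturing group); then a non-word character, then any character except [68ek] (captured).
Unlike `match`, `search` isn't anchored — it looks for the pattern anywhere in the string.
The match spans [1:7] → 'n9qb;#'.
Captured: group 1 = ';#'.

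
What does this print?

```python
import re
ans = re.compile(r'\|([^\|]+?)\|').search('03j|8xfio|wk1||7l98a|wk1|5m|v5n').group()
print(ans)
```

`re.search` tries every starting position until one works.
The match spans [3:10] → '|8xfio|'.
Captured: group 1 = '8xfio'.

|8xfio|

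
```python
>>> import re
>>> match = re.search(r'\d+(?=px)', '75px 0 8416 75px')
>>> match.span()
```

(0, 2)

The positive lookaround only admits positions where the adjacent text matches; those characters stay outside the span.
The match spans [0:2] → '75'.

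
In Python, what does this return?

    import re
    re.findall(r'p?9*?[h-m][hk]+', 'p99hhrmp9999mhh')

['p99hh', 'p9999mhh']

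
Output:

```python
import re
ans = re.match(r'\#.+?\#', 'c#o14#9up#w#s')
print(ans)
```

None

`match` is anchored at position 0; if the pattern doesn't fit there, it returns None.
Here the pattern fails at index 0, so the call returns None.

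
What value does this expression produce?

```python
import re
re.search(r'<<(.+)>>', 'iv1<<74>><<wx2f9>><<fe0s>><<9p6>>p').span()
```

`search` walks the string left to right and returns the first match it finds.
The match spans [3:33] → '<<74>><<wx2f9>><<fe0s>><<9p6>>'.
Captured: group 1 = '74>><<wx2f9>><<fe0s>><<9p6'.

(3, 33)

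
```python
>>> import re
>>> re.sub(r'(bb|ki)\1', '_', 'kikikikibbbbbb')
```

A backreference is literal: `\1` must see the identical characters the first group matched.
Each match is replaced by '_'.

'___bb'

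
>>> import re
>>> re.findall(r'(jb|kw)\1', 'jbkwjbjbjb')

['jb']

`\1` has to match the exact text group 1 already captured.
`findall` collects group 1 from the one match (1 total).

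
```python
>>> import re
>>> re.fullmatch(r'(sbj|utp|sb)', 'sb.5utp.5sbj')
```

None

`fullmatch` succeeds only if the pattern covers the string from start to end.
Here there's no way to consume every character, so the call returns None.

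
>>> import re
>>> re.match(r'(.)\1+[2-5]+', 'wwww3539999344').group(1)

'w'

The match spans [0:7] → 'wwww353'.
Captured: group 1 = 'w'.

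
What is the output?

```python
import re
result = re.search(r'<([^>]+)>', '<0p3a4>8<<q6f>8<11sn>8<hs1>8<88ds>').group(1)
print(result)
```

0p3a4

The match spans [0:7] → '<0p3a4>'.
Captured: group 1 = '0p3a4'.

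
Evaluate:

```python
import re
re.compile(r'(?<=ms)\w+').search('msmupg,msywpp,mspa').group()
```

The positive lookaround only admits positions where the adjacent text matches; those characters stay outside the span.
`search` walks the string left to right and returns the first match it finds.
The match spans [2:6] → 'mupg'.

'mupg'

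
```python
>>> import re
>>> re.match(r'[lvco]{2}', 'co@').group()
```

`re.match` won't scan ahead — the pattern has to work from the very first character.
The match spans [0:2] → 'co'.

'co'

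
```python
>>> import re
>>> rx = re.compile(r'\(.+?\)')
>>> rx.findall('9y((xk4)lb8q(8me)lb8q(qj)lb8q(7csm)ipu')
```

['((xk4)', '(8me)', '(qj)', '(7csm)']

`findall` yields the raw match text (4 of them) because the pattern has no groups.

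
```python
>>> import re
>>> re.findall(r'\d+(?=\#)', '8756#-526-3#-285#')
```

The lookaround is zero-width — it requires the adjacent text to match without consuming it, so the asserted text isn't part of the match.
Walking the string: at [0:4] → '8756'; at [10:11] → '3'; at [13:16] → '285'.
With no groups in the pattern, `findall` gives back each whole match — 3 here.

['8756', '3', '285']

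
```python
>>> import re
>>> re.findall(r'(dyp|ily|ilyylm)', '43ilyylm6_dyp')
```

['ily', 'dyp']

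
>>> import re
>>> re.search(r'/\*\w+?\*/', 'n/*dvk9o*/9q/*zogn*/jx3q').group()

`re.search` tries every starting position until one works.
The match spans [1:10] → '/*dvk9o*/'.

'/*dvk9o*/'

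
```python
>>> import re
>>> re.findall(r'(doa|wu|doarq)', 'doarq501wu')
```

['doa', 'wu']

The regex engine tests alternatives in the order written; an earlier branch that matches wins even if a later one would match more.
Walking the string: at [0:3] match 'doa', group 1 = 'doa'; at [8:10] match 'wu', group 1 = 'wu'.
One capturing group, so `findall` returns just the captured substring from each match — 2 in all.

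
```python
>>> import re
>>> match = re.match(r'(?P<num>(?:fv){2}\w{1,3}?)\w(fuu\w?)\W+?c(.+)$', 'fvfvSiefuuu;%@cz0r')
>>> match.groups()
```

('fvfvSi', 'fuuu', 'z0r')

The match spans [0:18] → 'fvfvSiefuuu;%@cz0r'.
Captured: group 1 = 'fvfvSi', group 2 = 'fuuu', group 3 = 'z0r'.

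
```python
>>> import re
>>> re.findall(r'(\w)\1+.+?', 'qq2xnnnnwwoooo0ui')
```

['q', 'n', 'o']

A backreference is literal: `\1` must see the identical characters the first group matched.
Matches: at [0:3] match 'qq2', group 1 = 'q'; at [4:9] match 'nnnnw', group 1 = 'n'; at [10:15] match 'oooo0', group 1 = 'o'.
`findall` collects group 1 from each match (3 total).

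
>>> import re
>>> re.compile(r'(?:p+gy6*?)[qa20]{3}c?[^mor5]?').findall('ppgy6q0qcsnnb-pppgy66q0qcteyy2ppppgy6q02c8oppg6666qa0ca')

['ppgy6q0qcs', 'pppgy66q0qct', 'ppppgy6q02c8']

Pattern: one or more of a literal 'p', then the literal 'gy', then zero or more of the literal '6' (lazy) (non-capturing group); then exactly 3 of one of [qa20], then optionally a literal 'c', then optionally any character except [mor5].
With no groups in the pattern, `findall` gives back each whole match — 3 here.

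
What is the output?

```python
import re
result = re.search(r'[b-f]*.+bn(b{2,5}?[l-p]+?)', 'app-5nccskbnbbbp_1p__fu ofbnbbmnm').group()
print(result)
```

Lazy quantifiers expand one character at a time until the remainder of the pattern can match.
The match spans [0:31] → 'app-5nccskbnbbbp_1p__fu ofbnbbm'.

app-5nccskbnbbbp_1p__fu ofbnbbm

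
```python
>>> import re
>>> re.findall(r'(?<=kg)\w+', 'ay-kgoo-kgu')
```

['oo', 'u']

The `(?=…)`/`(?<=…)` assertion just peeks at neighbouring text; it doesn't advance the match position.
Matches: at [5:7] → 'oo'; at [10:11] → 'u'.
`findall` yields the raw match text (2 of them) because the pattern has no groups.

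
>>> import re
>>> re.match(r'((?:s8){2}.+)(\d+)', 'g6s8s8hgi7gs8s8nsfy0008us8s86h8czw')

None

The pattern matches the literal 's8' repeated 2 times, then one or more of any character (captured); then one or more of a digit (captured).
`re.match` only tries the pattern at the start of the string.
Here the string doesn't start with a match, so the call returns None.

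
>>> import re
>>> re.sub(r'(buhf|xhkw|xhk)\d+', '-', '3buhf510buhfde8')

'3-buhfde8'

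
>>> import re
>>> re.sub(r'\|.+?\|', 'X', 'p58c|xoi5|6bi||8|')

'p58cX6biX'

A non-greedy quantifier consumes as few characters as it can — just enough that the remainder of the pattern still matches from where it stops; whatever follows it matches normally.
Every occurrence is swapped for 'X'.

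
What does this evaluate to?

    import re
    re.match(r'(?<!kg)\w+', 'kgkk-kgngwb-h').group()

'kgkk'

A negative assertion filters positions out without eating any characters.
`re.match` only tries the pattern at the start of the string.
The match spans [0:4] → 'kgkk'.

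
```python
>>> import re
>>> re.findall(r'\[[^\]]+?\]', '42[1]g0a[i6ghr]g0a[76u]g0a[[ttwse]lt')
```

['[1]', '[i6ghr]', '[76u]', '[[ttwse]']

Matches: at [2:5] → '[1]'; at [8:15] → '[i6ghr]'; at [18:23] → '[76u]'; at [26:34] → '[[ttwse]'.
With no groups in the pattern, `findall` gives back each whole match — 4 here.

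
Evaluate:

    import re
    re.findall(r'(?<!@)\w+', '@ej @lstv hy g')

`(?!…)`/`(?<!…)` only lets a position through if the neighbouring text does NOT match; no characters are consumed.
No capturing groups, so `findall` returns the 4 full match strings.

['j', 'stv', 'hy', 'g']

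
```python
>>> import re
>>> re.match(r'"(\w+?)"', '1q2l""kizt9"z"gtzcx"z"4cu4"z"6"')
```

None

`re.match` won't scan ahead — the pattern has to work from the very first character.
Here the string doesn't start with a match, so the call returns None.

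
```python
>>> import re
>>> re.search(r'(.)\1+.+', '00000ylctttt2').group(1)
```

The match spans [0:13] → '00000ylctttt2'.
Captured: group 1 = '0'.

'0'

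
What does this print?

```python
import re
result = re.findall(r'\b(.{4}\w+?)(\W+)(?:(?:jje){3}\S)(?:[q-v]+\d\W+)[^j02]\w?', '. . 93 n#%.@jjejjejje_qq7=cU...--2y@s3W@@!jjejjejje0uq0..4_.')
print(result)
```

[('2y@s3W', '@@!')]

`findall` packs the 2 group values into a tuple for every match.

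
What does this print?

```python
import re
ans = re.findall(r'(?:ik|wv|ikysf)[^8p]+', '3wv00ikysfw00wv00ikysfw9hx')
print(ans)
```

Walking the string: at [1:26] → 'wv00ikysfw00wv00ikysfw9hx'.
Since nothing is captured, `findall` lists the 1 matched substring directly.

['wv00ikysfw00wv00ikysfw9hx']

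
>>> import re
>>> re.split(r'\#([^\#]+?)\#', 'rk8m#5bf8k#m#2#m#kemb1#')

['rk8m', '5bf8k', 'm', '2', 'm', 'kemb1', '']

Matches to split on: at [4:11] → '#5bf8k#'; at [12:15] → '#2#'; at [16:23] → '#kemb1#'.
With a capturing group present, the delimiter's captured portion is kept in the result list.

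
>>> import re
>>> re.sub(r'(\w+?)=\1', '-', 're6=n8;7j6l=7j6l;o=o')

're6=n8;-;-'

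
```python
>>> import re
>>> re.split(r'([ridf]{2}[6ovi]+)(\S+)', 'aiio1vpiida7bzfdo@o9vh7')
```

['a', 'iio', '1vpiida7bzfdo@o9vh7', '']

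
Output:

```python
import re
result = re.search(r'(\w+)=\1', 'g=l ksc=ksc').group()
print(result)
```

ksc=ksc

A backreference is literal: `\1` must see the identical characters the first group matched.
Unlike `match`, `search` isn't anchored — it looks for the pattern anywhere in the string.
The match spans [4:11] → 'ksc=ksc'.
Captured: group 1 = 'ksc'.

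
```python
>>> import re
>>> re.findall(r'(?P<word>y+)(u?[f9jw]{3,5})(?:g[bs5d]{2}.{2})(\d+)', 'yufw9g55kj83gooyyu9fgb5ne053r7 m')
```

The pattern matches one or more of a literal 'y' (captured as 'word'); then optionally the literal 'u', then 3 to 5 of one of [f9jw] (captured); then the literal 'g', then exactly 2 of one of [bs5d], then exactly 2 of any character (non-capturing group); then one or more of a digit (captured).
Matches: at [0:12] match 'yufw9g55kj83', groups = ('y', 'ufw9', '83').
With 3 capturing groups, `findall` returns a 3-tuple per match.

[('y', 'ufw9', '83')]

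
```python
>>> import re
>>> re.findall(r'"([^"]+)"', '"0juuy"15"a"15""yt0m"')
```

['0juuy', 'a', 'yt0m']

Matches: at [0:7] match '"0juuy"', group 1 = '0juuy'; at [9:12] match '"a"', group 1 = 'a'; at [15:21] match '"yt0m"', group 1 = 'yt0m'.
`findall` collects group 1 from each match (3 total).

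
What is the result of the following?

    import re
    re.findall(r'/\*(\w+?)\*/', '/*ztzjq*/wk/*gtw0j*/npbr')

['ztzjq', 'gtw0j']

Because there's exactly one group, `findall` drops the full match and keeps group 1 from each hit.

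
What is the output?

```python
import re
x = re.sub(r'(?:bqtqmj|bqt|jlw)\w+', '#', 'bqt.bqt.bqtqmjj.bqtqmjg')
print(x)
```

bqt.bqt.#.#

Each match is replaced by '#'.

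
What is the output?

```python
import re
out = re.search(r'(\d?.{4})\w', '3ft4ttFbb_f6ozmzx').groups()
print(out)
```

('3ft4t',)

The pattern matches optionally a digit, then exactly 4 of any character (captured); then a word character.
`search` walks the string left to right and returns the first match it finds.
The match spans [0:6] → '3ft4tt'.
Captured: group 1 = '3ft4t'.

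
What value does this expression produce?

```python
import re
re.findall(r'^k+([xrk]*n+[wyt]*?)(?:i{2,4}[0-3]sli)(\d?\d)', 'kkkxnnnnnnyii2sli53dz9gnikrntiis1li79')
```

Pattern: anchored at the start of the string; then one or more of a literal 'k'; then zero or more of one of [xrk], then one or more of a literal 'n', then zero or more of one of [wyt] (lazy) (captured); then 2 to 4 of the literal 'i', then a character in [0-3], then the literal 'sli' (non-capturing group); then optionally a digit, then a digit (captured).
Scanning left to right: at [0:19] match 'kkkxnnnnnnyii2sli53', groups = ('xnnnnnny', '53').
With 2 capturing groups, `findall` returns a 2-tuple per match.

[('xnnnnnny', '53')]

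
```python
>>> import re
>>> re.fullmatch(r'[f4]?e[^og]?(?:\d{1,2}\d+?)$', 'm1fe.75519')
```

None

For `fullmatch`, every character of the input must be accounted for by the pattern.
Here the string isn't matched end-to-end, so the call returns None.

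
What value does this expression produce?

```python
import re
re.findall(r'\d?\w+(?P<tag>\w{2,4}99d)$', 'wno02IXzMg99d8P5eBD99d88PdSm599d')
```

['m599d']

This matches optionally a digit; then one or more of a word character; then 2 to 4 of a word character, then the literal '99d' (captured as 'tag'); then anchored at the end.
Matches: at [0:32] match 'wno02IXzMg99d8P5eBD99d88PdSm599d', group 1 = 'm599d'.
`findall` collects group 1 from the one match (1 total).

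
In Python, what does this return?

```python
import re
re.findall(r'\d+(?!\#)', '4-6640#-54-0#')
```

['4', '664', '54']

The negative lookahead/lookbehind blocks any match where the forbidden context is present.
Walking the string: at [0:1] → '4'; at [2:5] → '664'; at [8:10] → '54'.
With no groups in the pattern, `findall` gives back each whole match — 3 here.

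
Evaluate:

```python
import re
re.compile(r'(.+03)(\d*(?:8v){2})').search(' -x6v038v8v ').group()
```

The pattern matches one or more of any character, then the literal '03' (captured); then zero or more of a digit, then the literal '8v' repeated 2 times (captured).
The match spans [0:11] → ' -x6v038v8v'.

' -x6v038v8v'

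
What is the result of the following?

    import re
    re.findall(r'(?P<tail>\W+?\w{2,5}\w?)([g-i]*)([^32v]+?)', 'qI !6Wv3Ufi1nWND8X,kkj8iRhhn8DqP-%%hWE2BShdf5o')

[(' !6Wv3Uf', 'i', '1'), (',kkj8iR', 'hh', 'n'), ('-%%hWE2BS', 'h', 'd')]

A non-greedy quantifier consumes as few characters as it can — just enough that the remainder of the pattern still matches from where it stops; whatever follows it matches normally.
3 groups means each result is a tuple of 3 captured strings — 3 here.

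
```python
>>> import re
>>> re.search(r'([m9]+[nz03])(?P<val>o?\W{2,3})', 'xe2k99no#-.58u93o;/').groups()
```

('99n', 'o#-.')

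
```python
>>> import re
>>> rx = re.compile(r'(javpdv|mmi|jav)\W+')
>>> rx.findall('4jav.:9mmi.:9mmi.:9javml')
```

['jav', 'mmi', 'mmi']

Scanning left to right: at [1:6] match 'jav.:', group 1 = 'jav'; at [7:12] match 'mmi.:', group 1 = 'mmi'; at [13:18] match 'mmi.:', group 1 = 'mmi'.
With a single group, `findall` returns only what that group captured — 3 items.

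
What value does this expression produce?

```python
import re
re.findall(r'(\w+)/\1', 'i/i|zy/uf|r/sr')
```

['i']

`\1` is not a pattern — it's the concrete string captured by group 1, re-applied verbatim.
`findall` collects group 1 from the one match (1 total).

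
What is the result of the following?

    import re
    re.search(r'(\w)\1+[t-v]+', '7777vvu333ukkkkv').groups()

('7',)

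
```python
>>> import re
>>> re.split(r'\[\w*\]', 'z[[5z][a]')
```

Splitting on the pattern gives 3 pieces.

['z[', '', '']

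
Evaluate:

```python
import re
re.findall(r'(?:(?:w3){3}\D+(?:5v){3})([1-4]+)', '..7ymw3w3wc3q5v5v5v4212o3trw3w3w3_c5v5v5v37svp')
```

['3']

Pattern: the literal 'w3' repeated 3 times, then one or more of a non-digit, then the literal '5v' repeated 3 times (non-capturing group); then one or more of a character in [1-4] (captured).
Walking the string: at [27:42] match 'w3w3w3_c5v5v5v3', group 1 = '3'.
One capturing group, so `findall` returns just the captured substring from the one match — 1 in all.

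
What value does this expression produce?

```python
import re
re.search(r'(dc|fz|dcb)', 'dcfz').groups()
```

`re.search` scans for the first position where the pattern succeeds.
The match spans [0:2] → 'dc'.
Captured: group 1 = 'dc'.

('dc',)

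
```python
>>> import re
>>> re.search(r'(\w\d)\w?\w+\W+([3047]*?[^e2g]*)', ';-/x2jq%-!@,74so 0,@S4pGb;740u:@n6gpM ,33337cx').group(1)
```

Pattern: a word character, then a digit (captured); then optionally a word character, then one or more of a word character; then one or more of a non-word character; then zero or more of one of [3047] (lazy), then zero or more of any character except [e2g] (captured).
`re.search` scans for the first position where the pattern succeeds.
The match spans [3:34] → 'x2jq%-!@,74so 0,@S4pGb;740u:@n6'.
Captured: group 1 = 'x2', group 2 = '74so 0,@S4pGb;740u:@n6'.

'x2'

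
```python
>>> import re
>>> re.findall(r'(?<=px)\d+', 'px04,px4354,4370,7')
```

The lookaround is zero-width — it requires the adjacent text to match without consuming it, so the asserted text isn't part of the match.
Matches: at [2:4] → '04'; at [7:11] → '4354'.
No capturing groups, so `findall` returns the 2 full match strings.

['04', '4354']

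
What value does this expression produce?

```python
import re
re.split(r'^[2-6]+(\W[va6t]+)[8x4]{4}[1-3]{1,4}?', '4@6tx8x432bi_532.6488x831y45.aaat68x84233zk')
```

Pattern: anchored at the start of the string; then one or more of a character in [2-6]; then a non-word character, then one or more of one of [va6t] (captured); then exactly 4 of one of [8x4], then 1 to 4 of a character in [1-3] (lazy).
A non-greedy quantifier consumes as few characters as it can — just enough that the remainder of the pattern still matches from where it stops; whatever follows it matches normally.
Matches to split on: at [0:9] → '4@6tx8x43'.
`re.split` interleaves the captured-group text with the surrounding fragments.

['', '@6t', '2bi_532.6488x831y45.aaat68x84233zk']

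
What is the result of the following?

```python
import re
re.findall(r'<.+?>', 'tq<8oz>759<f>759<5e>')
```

['<8oz>', '<f>', '<5e>']

A `+?`/`*?`/`{m,n}?` starts at its minimum and grows only as far as needed for what follows to match.
Scanning left to right: at [2:7] → '<8oz>'; at [10:13] → '<f>'; at [16:20] → '<5e>'.
Since nothing is captured, `findall` lists the 3 matched substrings directly.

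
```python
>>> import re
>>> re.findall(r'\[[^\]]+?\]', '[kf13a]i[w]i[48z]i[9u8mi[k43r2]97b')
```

Matches: at [0:7] → '[kf13a]'; at [8:11] → '[w]'; at [12:17] → '[48z]'; at [18:31] → '[9u8mi[k43r2]'.
With no groups in the pattern, `findall` gives back each whole match — 4 here.

['[kf13a]', '[w]', '[48z]', '[9u8mi[k43r2]']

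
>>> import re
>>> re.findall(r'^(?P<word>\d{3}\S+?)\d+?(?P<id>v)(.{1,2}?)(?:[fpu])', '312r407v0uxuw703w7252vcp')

[('312r', 'v', '0')]

The pattern matches anchored at the start of the string; then exactly 3 of a digit, then one or more of a non-whitespace character (lazy) (captured as 'word'); then one or more of a digit (lazy); then a literal 'v' (captured as 'id'); then 1 to 2 of any character (lazy) (captured); then one of [fpu] (non-capturing group).
With the lazy modifier that quantifier settles for the fewest repetitions that let the rest of the pattern succeed (the atoms after it are unaffected and can still be greedy).
Matches: at [0:10] match '312r407v0u', groups = ('312r', 'v', '0').
Multiple groups make `findall` return tuples — one 3-tuple for the one match.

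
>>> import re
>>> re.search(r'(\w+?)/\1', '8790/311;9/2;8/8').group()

`\1` is not a pattern — it's the concrete string captured by group 1, re-applied verbatim.
The match spans [13:16] → '8/8'.

'8/8'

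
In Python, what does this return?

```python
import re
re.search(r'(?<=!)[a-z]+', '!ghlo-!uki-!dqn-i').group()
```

'ghlo'

Because the assertion is zero-width, the text it checks is not consumed and won't appear in the result.
`search` walks the string left to right and returns the first match it finds.
The match spans [1:5] → 'ghlo'.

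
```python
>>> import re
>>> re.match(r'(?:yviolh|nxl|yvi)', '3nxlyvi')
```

None

`re.match` won't scan ahead — the pattern has to work from the very first character.
Here the pattern fails at index 0, so the call returns None.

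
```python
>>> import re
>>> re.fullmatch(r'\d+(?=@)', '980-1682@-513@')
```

The lookaround is zero-width — it requires the adjacent text to match without consuming it, so the asserted text isn't part of the match.
`re.fullmatch` requires the pattern to consume the entire string.
Here the string isn't matched end-to-end, so the call returns None.

None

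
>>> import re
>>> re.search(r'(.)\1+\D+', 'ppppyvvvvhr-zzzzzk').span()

After group 1 captures some text, `\1` only succeeds where that same text appears again.
Unlike `match`, `search` isn't anchored — it looks for the pattern anywhere in the string.
The match spans [0:18] → 'ppppyvvvvhr-zzzzzk'.
Captured: group 1 = 'p'.

(0, 18)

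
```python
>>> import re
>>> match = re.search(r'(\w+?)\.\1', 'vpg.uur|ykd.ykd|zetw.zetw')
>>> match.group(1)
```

The match spans [8:15] → 'ykd.ykd'.
Captured: group 1 = 'ykd'.

'ykd'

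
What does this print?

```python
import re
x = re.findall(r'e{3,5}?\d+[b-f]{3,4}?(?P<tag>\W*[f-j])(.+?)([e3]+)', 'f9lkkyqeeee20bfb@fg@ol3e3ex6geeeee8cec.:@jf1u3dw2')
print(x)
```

[('@f', 'g@ol', '3e3e'), ('.:@j', 'f1u', '3')]

This matches 3 to 5 of the literal 'e' (lazy), then one or more of a digit, then 3 to 4 of a character in [b-f] (lazy); then zero or more of a non-word character, then a character in [f-j] (captured as 'tag'); then one or more of any character (lazy) (captured); then one or more of one of [e3] (captured).
A `+?`/`*?`/`{m,n}?` starts at its minimum and grows only as far as needed for what follows to match.
Walking the string: at [7:26] match 'eeee20bfb@fg@ol3e3e', groups = ('@f', 'g@ol', '3e3e'); at [29:46] match 'eeeee8cec.:@jf1u3', groups = ('.:@j', 'f1u', '3').
3 groups means each result is a tuple of 3 captured strings — 2 here.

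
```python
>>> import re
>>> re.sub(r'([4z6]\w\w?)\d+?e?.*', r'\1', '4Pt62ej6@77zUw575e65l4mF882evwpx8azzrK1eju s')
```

'4Pt'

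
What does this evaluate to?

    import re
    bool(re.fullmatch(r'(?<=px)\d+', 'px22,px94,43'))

False

Lookahead/lookbehind check context without consuming it, so the matched span excludes the asserted characters.
`re.fullmatch` requires the pattern to consume the entire string.
Here the string isn't matched end-to-end, so the call returns None, and `bool(None)` is False.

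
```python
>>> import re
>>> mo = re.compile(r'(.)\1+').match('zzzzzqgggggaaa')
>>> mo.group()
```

'zzzzz'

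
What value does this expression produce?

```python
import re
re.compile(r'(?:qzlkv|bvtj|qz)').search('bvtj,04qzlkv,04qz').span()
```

(0, 4)

Unlike `match`, `search` isn't anchored — it looks for the pattern anywhere in the string.
The match spans [0:4] → 'bvtj'.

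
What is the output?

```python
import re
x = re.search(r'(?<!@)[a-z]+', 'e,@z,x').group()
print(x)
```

`(?!…)`/`(?<!…)` only lets a position through if the neighbouring text does NOT match; no characters are consumed.
The match spans [0:1] → 'e'.

e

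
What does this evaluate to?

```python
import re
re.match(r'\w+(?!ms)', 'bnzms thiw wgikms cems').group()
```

`re.match` only tries the pattern at the start of the string.
The match spans [0:5] → 'bnzms'.

'bnzms'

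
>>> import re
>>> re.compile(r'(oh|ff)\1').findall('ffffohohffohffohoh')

['ff', 'oh', 'oh']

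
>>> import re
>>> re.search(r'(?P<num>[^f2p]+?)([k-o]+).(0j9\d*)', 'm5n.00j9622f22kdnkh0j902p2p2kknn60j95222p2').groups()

('kd', 'nk', '0j902')

The match spans [14:24] → 'kdnkh0j902'.
Captured: group 1 = 'kd', group 2 = 'nk', group 3 = '0j902'.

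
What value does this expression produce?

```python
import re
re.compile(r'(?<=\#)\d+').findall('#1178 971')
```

['1178']

The `(?=…)`/`(?<=…)` assertion just peeks at neighbouring text; it doesn't advance the match position.
Scanning left to right: at [1:5] → '1178'.
No capturing groups, so `findall` returns the 1 full match string.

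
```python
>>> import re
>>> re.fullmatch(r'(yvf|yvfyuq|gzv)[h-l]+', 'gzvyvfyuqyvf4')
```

None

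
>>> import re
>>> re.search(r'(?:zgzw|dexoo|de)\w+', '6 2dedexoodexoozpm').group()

'dedexoodexoozpm'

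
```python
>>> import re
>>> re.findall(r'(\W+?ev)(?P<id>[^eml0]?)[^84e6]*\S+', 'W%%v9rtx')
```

[]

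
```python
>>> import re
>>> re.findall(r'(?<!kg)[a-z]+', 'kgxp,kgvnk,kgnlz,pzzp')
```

['kgxp', 'kgvnk', 'kgnlz', 'pzzp']

The negative lookahead/lookbehind blocks any match where the forbidden context is present.
With no groups in the pattern, `findall` gives back each whole match — 4 here.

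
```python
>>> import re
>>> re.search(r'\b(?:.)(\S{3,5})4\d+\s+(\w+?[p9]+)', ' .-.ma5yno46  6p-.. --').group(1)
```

'a5yno'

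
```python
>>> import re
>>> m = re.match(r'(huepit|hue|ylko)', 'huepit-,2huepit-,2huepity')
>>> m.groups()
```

('huepit',)

`|` is ordered: at each position the engine commits to the first alternative that works.
`match` is anchored at position 0; if the pattern doesn't fit there, it returns None.
The match spans [0:6] → 'huepit'.
Captured: group 1 = 'huepit'.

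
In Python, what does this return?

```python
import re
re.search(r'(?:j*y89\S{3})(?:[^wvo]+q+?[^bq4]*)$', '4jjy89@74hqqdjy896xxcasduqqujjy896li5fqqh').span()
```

This matches zero or more of the literal 'j', then the literal 'y89', then exactly 3 of a non-whitespace character (non-capturing group); then one or more of any character except [wvo], then one or more of a literal 'q' (lazy), then zero or more of any character except [bq4] (non-capturing group); then anchored at the end.
`search` walks the string left to right and returns the first match it finds.
The match spans [1:41] → 'jjy89@74hqqdjy896xxcasduqqujjy896li5fqqh'.

(1, 41)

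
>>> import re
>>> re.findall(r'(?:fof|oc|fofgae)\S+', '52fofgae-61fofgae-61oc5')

['fofgae-61fofgae-61oc5']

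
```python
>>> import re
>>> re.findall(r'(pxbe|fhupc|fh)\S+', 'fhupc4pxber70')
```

The regex engine tests alternatives in the order written; an earlier branch that matches wins even if a later one would match more.
Walking the string: at [0:13] match 'fhupc4pxber70', group 1 = 'fhupc'.
One capturing group, so `findall` returns just the captured substring from the one match — 1 in all.

['fhupc']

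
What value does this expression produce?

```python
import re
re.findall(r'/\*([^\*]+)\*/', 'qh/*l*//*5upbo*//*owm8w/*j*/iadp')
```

['l', '5upbo', 'j']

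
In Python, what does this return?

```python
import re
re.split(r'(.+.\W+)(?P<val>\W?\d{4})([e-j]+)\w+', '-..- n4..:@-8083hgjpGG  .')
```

['', '-..- n4..:@-', '8083', 'hgj', '  .']

This matches one or more of any character, then any character, then one or more of a non-word character (captured); then optionally a non-word character, then exactly 4 of a digit (captured as 'val'); then one or more of a character in [e-j] (captured); then one or more of a word character.
Matches to split on: at [0:22] → '-..- n4..:@-8083hgjpGG'.
Because the pattern has a capturing group, `split` also inserts each captured text between the pieces.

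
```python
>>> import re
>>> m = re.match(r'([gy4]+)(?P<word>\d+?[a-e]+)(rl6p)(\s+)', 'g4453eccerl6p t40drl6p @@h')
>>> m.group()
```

'g4453eccerl6p '

`match` is anchored at position 0; if the pattern doesn't fit there, it returns None.
The match spans [0:14] → 'g4453eccerl6p '.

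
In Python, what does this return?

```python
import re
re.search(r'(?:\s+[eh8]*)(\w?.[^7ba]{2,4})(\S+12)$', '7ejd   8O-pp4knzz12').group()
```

'   8O-pp4knzz12'

The match spans [4:19] → '   8O-pp4knzz12'.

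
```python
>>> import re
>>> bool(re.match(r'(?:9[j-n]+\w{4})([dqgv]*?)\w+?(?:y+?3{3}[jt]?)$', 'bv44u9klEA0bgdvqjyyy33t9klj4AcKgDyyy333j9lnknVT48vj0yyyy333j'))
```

False

Pattern: the literal '9', then one or more of a character in [j-n], then exactly 4 of a word character (non-capturing group); then zero or more of one of [dqgv] (lazy) (captured); then one or more of a word character (lazy); then one or more of the literal 'y' (lazy), then exactly 3 of a literal '3', then optionally one of [jt] (non-capturing group); then anchored at the end.
With `match`, the pattern is implicitly anchored at the beginning.
Here position 0 doesn't satisfy it, so the call returns None, and `bool(None)` is False.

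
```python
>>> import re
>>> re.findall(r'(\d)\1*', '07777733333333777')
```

['0', '7', '3', '7']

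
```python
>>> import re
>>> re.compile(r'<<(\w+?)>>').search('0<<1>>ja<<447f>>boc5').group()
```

'<<1>>'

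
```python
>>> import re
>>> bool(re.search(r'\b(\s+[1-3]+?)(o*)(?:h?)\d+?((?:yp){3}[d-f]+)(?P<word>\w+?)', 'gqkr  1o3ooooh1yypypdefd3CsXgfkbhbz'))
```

False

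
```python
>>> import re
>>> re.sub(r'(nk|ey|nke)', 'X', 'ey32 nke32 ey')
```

'X32 Xe32 X'

The regex engine tests alternatives in the order written; an earlier branch that matches wins even if a later one would match more.
Each match is replaced by 'X'.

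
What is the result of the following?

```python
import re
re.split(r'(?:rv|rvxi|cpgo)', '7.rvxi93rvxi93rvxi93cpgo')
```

['7.', 'xi93', 'xi93', 'xi93', '']

`|` is ordered: at each position the engine commits to the first alternative that works.
Matches to split on: at [2:4] → 'rv'; at [8:10] → 'rv'; at [14:16] → 'rv'; at [20:24] → 'cpgo'.
`split` removes every match and returns the 5 fragments in between.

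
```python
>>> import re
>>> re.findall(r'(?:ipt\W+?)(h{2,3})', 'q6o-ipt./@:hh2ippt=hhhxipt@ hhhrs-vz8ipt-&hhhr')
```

Pattern: the literal 'ipt', then one or more of a non-word character (lazy) (non-capturing group); then 2 to 3 of a literal 'h' (captured).
Because there's exactly one group, `findall` drops the full match and keeps group 1 from each hit.

['hh', 'hhh', 'hhh']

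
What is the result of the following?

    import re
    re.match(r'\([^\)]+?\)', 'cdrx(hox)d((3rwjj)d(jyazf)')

`match` is anchored at position 0; if the pattern doesn't fit there, it returns None.
Here the pattern fails at index 0, so the call returns None.

None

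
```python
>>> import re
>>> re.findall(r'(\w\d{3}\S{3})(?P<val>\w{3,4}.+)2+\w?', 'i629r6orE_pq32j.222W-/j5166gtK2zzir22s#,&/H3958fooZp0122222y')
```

[('i629r6o', 'rE_pq32j.222W-/j5166gtK2zzir22s#,&/H3958fooZp012222')]

This matches a word character, then exactly 3 of a digit, then exactly 3 of a non-whitespace character (captured); then 3 to 4 of a word character, then one or more of any character (captured as 'val'); then one or more of the literal '2', then optionally a word character.
Scanning left to right: at [0:60] match 'i629r6orE_pq32j.222W-/j5166gtK2zzir22s#,&/H3958fooZp0122222y', groups = ('i629r6o', 'rE_pq32j.222W-/j5166gtK2zzir22s#,&/H3958fooZp012222').
Multiple groups make `findall` return tuples — one 2-tuple for the one match.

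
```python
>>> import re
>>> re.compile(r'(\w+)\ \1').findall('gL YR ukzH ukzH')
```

['ukzH']

The backreference `\1` re-matches whatever the first group consumed, character for character.
Matches: at [6:15] match 'ukzH ukzH', group 1 = 'ukzH'.
`findall` collects group 1 from the one match (1 total).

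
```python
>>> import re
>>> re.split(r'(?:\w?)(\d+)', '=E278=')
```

This matches optionally a word character (non-capturing group); then one or more of a digit (captured).
Matches to split on: at [1:5] → 'E278'.
The group in the pattern means `split` returns the separators' captures alongside the pieces.

['=', '278', '=']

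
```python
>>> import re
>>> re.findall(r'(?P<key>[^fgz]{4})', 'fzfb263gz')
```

The pattern matches exactly 4 of any character except [fgz] (captured as 'key').
Walking the string: at [3:7] match 'b263', group 1 = 'b263'.
Because there's exactly one group, `findall` drops the full match and keeps group 1 from the one hit.

['b263']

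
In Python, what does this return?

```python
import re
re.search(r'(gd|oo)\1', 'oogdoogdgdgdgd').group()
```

After group 1 captures some text, `\1` only succeeds where that same text appears again.
`re.search` scans for the first position where the pattern succeeds.
The match spans [6:10] → 'gdgd'.
Captured: group 1 = 'gd'.

'gdgd'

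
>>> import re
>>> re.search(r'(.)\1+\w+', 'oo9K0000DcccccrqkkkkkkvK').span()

(0, 24)

`\1` has to match the exact text group 1 already captured.
The match spans [0:24] → 'oo9K0000DcccccrqkkkkkkvK'.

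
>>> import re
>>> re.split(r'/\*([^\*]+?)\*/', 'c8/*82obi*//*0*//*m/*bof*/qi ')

['c8', '82obi', '', '0', '/*m', 'bof', 'qi ']

Matches to split on: at [2:11] → '/*82obi*/'; at [11:16] → '/*0*/'; at [19:26] → '/*bof*/'.
`re.split` interleaves the captured-group text with the surrounding fragments.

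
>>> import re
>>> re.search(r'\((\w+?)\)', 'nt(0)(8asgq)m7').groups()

('0',)

Unlike `match`, `search` isn't anchored — it looks for the pattern anywhere in the string.
The match spans [2:5] → '(0)'.
Captured: group 1 = '0'.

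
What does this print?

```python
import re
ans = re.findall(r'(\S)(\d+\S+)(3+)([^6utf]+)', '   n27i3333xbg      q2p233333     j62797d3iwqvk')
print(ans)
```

This matches a non-whitespace character (captured); then one or more of a digit, then one or more of a non-whitespace character (captured); then one or more of a literal '3' (captured); then one or more of any character except [6utf] (captured).
Matches: at [3:35] match 'n27i3333xbg      q2p233333     j', groups = ('n', '27i333', '3', 'xbg      q2p233333     j'); at [35:47] match '62797d3iwqvk', groups = ('6', '2797d', '3', 'iwqvk').
4 groups means each result is a tuple of 4 captured strings — 2 here.

[('n', '27i333', '3', 'xbg      q2p233333     j'), ('6', '2797d', '3', 'iwqvk')]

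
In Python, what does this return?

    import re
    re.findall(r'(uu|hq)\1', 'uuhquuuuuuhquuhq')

After group 1 captures some text, `\1` only succeeds where that same text appears again.
Because there's exactly one group, `findall` drops the full match and keeps group 1 from the one hit.

['uu']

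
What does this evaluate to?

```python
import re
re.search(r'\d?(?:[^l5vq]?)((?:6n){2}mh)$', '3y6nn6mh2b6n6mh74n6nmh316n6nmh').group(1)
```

This matches optionally a digit; then optionally any character except [l5vq] (non-capturing group); then the literal '6n' repeated 2 times, then the literal 'mh' (captured); then anchored at the end.
Unlike `match`, `search` isn't anchored — it looks for the pattern anywhere in the string.
The match spans [22:30] → '316n6nmh'.
Captured: group 1 = '6n6nmh'.

'6n6nmh'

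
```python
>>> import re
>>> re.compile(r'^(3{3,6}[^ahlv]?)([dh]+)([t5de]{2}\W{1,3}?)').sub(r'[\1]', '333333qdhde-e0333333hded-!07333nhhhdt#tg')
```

'[333333q]e0333333hded-!07333nhhhdt#tg'

The replacement refers to a captured group, so each match is rewritten using its own captured text.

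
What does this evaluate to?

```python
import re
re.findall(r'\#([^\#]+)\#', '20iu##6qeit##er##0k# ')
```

Scanning left to right: at [5:12] match '#6qeit#', group 1 = '6qeit'; at [12:16] match '#er#', group 1 = 'er'; at [16:20] match '#0k#', group 1 = '0k'.
`findall` collects group 1 from each match (3 total).

['6qeit', 'er', '0k']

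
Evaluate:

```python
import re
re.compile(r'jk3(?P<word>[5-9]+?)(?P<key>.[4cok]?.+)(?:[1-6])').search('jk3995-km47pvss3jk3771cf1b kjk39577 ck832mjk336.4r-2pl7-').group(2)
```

'95-km47pvss3jk3771cf1b kjk39577 ck832mjk336.4r-'

This matches the literal 'jk', then a literal '3'; then one or more of a character in [5-9] (lazy) (captured as 'word'); then any character, then optionally one of [4cok], then one or more of any character (captured as 'key'); then a character in [1-6] (non-capturing group).
`re.search` scans for the first position where the pattern succeeds.
The match spans [0:52] → 'jk3995-km47pvss3jk3771cf1b kjk39577 ck832mjk336.4r-2'.
Captured: group 1 = '9', group 2 = '95-km47pvss3jk3771cf1b kjk39577 ck832mjk336.4r-'.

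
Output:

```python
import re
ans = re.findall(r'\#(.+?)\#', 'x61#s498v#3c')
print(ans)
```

['s498v']

Because there's exactly one group, `findall` drops the full match and keeps group 1 from the one hit.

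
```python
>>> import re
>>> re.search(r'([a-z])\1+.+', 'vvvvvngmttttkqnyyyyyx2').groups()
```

The match spans [0:22] → 'vvvvvngmttttkqnyyyyyx2'.
Captured: group 1 = 'v'.

('v',)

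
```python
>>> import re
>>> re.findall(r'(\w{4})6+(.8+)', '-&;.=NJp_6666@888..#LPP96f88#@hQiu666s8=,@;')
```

[('NJp_', '@888'), ('LPP9', 'f88'), ('hQiu', 's8')]

Pattern: exactly 4 of a word character (captured); then one or more of a literal '6'; then any character, then one or more of the literal '8' (captured).
Walking the string: at [5:17] match 'NJp_6666@888', groups = ('NJp_', '@888'); at [20:28] match 'LPP96f88', groups = ('LPP9', 'f88'); at [30:39] match 'hQiu666s8', groups = ('hQiu', 's8').
`findall` packs the 2 group values into a tuple for every match.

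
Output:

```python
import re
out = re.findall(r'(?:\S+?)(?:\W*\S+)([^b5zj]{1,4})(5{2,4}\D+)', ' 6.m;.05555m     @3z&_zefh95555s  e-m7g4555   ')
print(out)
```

[('0', '5555m     @'), ('9', '5555s  e-m'), ('4', '555   ')]

Pattern: one or more of a non-whitespace character (lazy) (non-capturing group); then zero or more of a non-word character, then one or more of a non-whitespace character (non-capturing group); then 1 to 4 of any character except [b5zj] (captured); then 2 to 4 of the literal '5', then one or more of a non-digit (captured).
Lazy quantifiers expand one character at a time until the remainder of the pattern can match.
Matches: at [1:18] match '6.m;.05555m     @', groups = ('0', '5555m     @'); at [18:37] match '3z&_zefh95555s  e-m', groups = ('9', '5555s  e-m'); at [37:46] match '7g4555   ', groups = ('4', '555   ').
With 2 capturing groups, `findall` returns a 2-tuple per match.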